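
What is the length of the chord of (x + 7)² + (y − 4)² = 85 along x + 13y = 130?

√170

The distance from (−7, 4) to the line is 85/√170, and r² = 85.
Half the chord is √(r² − d²) = √(85/2), so the full chord is √170.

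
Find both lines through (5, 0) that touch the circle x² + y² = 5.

Let a tangent through (5, 0) have slope m. Its distance from (0, 0) must equal √5:
(−5m − (0))² = 5(m² + 1)
4m² − 1 = 0, so m = 1/2 or m = −1/2.
With m = 1/2: x − 2y = 5. With m = −1/2: x + 2y = 5.

x − 2y = 5 and x + 2y = 5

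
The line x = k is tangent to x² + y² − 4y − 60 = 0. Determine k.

The line touches the circle iff its distance from (0, 2) is 8:
|1·0 + 0·2 − k| / √1 = 8
|k| = 8, so k = 8 or k = −8.

k = −8 or k = 8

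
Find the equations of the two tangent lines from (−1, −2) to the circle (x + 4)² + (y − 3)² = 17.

x + 4y = −9 and 4x − y = −2

Write the tangent as mx − y + (−2 − m·(−1)) = 0 and set its distance from the centre to √17:
(−3m − (5))² = 17(m² + 1)
4m² − 15m − 4 = 0, so m = −1/4 or m = 4.
Through (−1, −2) these give x + 4y = −9 and 4x − y = −2.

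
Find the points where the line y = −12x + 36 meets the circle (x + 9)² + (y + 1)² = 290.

Express y = −12x + 36 and substitute into the circle:
145x² − 870x + 1160 = 0  ⟹  x² − 6x + 8 = 0
x = 4 or x = 2, giving (4, −12) and (2, 12).

(2, 12) and (4, −12)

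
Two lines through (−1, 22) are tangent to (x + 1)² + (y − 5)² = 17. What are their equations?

4x + y = 18 and 4x − y = −26

Write the tangent as mx − y + (22 − m·(−1)) = 0 and set its distance from the centre to √17:
(0m − (−17))² = 17(m² + 1)
m² − 16 = 0, so m = −4 or m = 4.
With m = −4: 4x + y = 18. With m = 4: 4x − y = −26.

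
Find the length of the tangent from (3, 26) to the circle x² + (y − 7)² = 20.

With centre O = (0, 7), |OP|² = 370 and r² = 20.
By the tangent–radius right angle, tangent length = √(|PO|² − r²) = √350 = 5√14.

5√14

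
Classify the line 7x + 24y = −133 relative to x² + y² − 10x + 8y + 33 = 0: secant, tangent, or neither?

d² = (7·5 + 24·(−4) − (−133))²/625 = 5184/625; r² = 8.
Since d² > r², the line lies outside the circle.

neither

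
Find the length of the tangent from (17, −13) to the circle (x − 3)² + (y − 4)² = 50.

Centre (3, 4), r² = 50. |PO|² = (14)² + (−17)² = 485.
The tangent meets the radius at right angles, so tangent² = |PO|² − r² = 485 − 50 = 435.

√435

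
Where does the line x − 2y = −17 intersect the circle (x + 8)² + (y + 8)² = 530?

Express y = (17 + x)/2 and substitute into the circle:
5x² + 130x − 775 = 0  ⟹  x² + 26x − 155 = 0
x = 5 or x = −31, giving (5, 11) and (−31, −7).

(−31, −7) and (5, 11)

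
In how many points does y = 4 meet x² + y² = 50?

d² = (0·0 + 1·0 − (4))² = 16; r² = 50.
Since d² < r², the line cuts the circle twice.

2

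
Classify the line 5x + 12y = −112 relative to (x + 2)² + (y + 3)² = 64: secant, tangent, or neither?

Substituting the line into the circle gives 169x² + 1336x − 2864 = 0.
Discriminant = (1336)² − 4·169·(−2864) = 3720960 > 0.
Two real roots: the line is a secant.

secant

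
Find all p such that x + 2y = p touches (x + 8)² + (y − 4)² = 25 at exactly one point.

p = ±5√5

The line touches the circle iff its distance from (−8, 4) is 5:
|1·(−8) + 2·4 − p| / √5 = 5
|p| = 5√5.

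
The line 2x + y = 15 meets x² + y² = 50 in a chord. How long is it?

Centre (0, 0), r² = 50. Perpendicular distance d from centre to line = |−15| / √5 = 15/√5.
Chord = 2√(r² − d²) = 2·√(5) = 2√5.

2√5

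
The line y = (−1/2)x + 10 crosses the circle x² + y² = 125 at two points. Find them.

Substitute y = (20 − x)/2:
5x² − 40x − 100 = 0  ⟹  x² − 8x − 20 = 0
x = 10 or x = −2, giving (10, 5) and (−2, 11).

(−2, 11) and (10, 5)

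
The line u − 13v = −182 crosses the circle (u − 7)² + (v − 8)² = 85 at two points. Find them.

(0, 14) and (13, 15)

Express v = (182 + u)/13 and substitute into the circle:
170u² − 2210u = 0  ⟹  u² − 13u = 0
u = 13 or u = 0, giving (13, 15) and (0, 14).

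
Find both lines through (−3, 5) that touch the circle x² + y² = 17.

Let a tangent through (−3, 5) have slope m. Its distance from (0, 0) must equal √17:
(3m − (−5))² = 17(m² + 1)
4m² − 15m − 4 = 0, so m = −1/4 or m = 4.
Through (−3, 5) these give x + 4y = 17 and 4x − y = −17.

x + 4y = 17 and 4x − y = −17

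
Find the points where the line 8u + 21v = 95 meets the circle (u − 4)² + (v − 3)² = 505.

(−17, 11) and (25, −5)

From the line, v = (95 − 8u)/21. Substituting:
505u² − 4040u − 214625 = 0  ⟹  u² − 8u − 425 = 0
u = 25 or u = −17, giving (25, −5) and (−17, 11).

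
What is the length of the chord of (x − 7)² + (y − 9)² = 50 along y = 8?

14

Centre (7, 9), r² = 50. Perpendicular distance d from centre to line = |1| / √1 = 1.
Chord = 2√(r² − d²) = 2·√(49) = 14.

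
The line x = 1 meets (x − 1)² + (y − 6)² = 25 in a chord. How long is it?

10

The line gives x = 1. Substituting into the circle:
y² − 12y + 11 = 0
y = 11 or y = 1, giving (1, 11) and (1, 1).
Chord length = distance between (1, 11) and (1, 1) = √100 = 10.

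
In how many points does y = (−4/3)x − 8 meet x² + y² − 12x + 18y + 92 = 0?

2

Substituting the line into the circle gives 25x² − 132x + 108 = 0.
Discriminant = (−132)² − 4·25·(108) = 6624 > 0.
Two real roots: the line is a secant.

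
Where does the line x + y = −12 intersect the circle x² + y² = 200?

(−14, 2) and (2, −14)

Express y = −x − 12 and substitute into the circle:
2x² + 24x − 56 = 0  ⟹  x² + 12x − 28 = 0
x = 2 or x = −14, giving (2, −14) and (−14, 2).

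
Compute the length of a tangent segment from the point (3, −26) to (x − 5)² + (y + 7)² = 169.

14

With centre O = (5, −7), |OP|² = 365 and r² = 169.
Power of the point: PT² = |PO|² − r² = 196, so PT = 14.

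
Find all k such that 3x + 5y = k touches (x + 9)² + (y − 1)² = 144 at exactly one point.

For a tangent, require d(centre, line) = r = 12.
|3·(−9) + 5·1 − k| / √34 = 12
|k − (−22)| = 12√34.

k = −22 ± 12√34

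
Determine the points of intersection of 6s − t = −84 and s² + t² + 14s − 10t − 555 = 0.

(−17, −18) and (−9, 30)

Express t = 6s + 84 and substitute into the circle:
37s² + 962s + 5661 = 0  ⟹  s² + 26s + 153 = 0
s = −9 or s = −17, giving (−9, 30) and (−17, −18).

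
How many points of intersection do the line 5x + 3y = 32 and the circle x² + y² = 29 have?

d² = (5·0 + 3·0 − (32))²/34 = 512/17; r² = 29.
Since d² > r², the line lies outside the circle.

0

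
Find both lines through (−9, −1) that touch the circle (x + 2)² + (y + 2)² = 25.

4x + 3y = −39 and 3x − 4y = −23

A line y − (−1) = m(x − (−9)) is tangent when its distance from (−2, −2) is 5:
(7m − (−1))² = 25(m² + 1)
12m² + 7m − 12 = 0, so m = −4/3 or m = 3/4.
With m = −4/3: 4x + 3y = −39. With m = 3/4: 3x − 4y = −23.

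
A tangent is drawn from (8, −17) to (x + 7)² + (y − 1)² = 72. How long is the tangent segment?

3√53

The centre is (−7, 1) and r = 6√2. The square of the distance from P to the centre is 225 + 324 = 549.
The tangent meets the radius at right angles, so tangent² = |PO|² − r² = 549 − 72 = 477.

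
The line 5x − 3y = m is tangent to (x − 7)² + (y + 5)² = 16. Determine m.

m = 50 ± 4√34

Tangency holds when the distance from the centre (7, −5) to the line equals the radius 4:
|5·7 − 3·(−5) − m| / √34 = 4
|m − (50)| = 4√34.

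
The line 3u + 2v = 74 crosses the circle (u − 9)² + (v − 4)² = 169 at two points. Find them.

(14, 16) and (22, 4)

Express v = (74 − 3u)/2 and substitute into the circle:
13u² − 468u + 4004 = 0  ⟹  u² − 36u + 308 = 0
u = 22 or u = 14, giving (22, 4) and (14, 16).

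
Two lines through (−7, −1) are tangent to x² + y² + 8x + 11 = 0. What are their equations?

2x − y = −13 and x + 2y = −9

Write the tangent as mx − y + (−1 − m·(−7)) = 0 and set its distance from the centre to √5:
[m·(3) − (1)]² = 5(m² + 1)
2m² − 3m − 2 = 0, so m = 2 or m = −1/2.
Through (−7, −1) these give 2x − y = −13 and x + 2y = −9.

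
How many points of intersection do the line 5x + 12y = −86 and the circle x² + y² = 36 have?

d² = (5·0 + 12·0 − (−86))²/169 = 7396/169; r² = 36.
Since d² > r², the line lies outside the circle.

0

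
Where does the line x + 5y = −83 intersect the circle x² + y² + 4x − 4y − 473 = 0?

Substitute y = (−83 − x)/5:
26x² + 286x − 3276 = 0  ⟹  x² + 11x − 126 = 0
x = 7 or x = −18, giving (7, −18) and (−18, −13).

(−18, −13) and (7, −18)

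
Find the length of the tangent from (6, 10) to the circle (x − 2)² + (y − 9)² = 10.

With centre O = (2, 9), |OP|² = 17 and r² = 10.
By the tangent–radius right angle, tangent length = √(|PO|² − r²) = √7.

√7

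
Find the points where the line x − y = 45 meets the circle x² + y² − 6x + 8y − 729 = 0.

(18, −27) and (26, −19)

Substitute y = x − 45:
2x² − 88x + 936 = 0  ⟹  x² − 44x + 468 = 0
x = 26 or x = 18, giving (26, −19) and (18, −27).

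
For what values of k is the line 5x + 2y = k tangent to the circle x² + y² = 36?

k = ±6√29

Tangency holds when the distance from the centre (0, 0) to the line equals the radius 6:
|5·0 + 2·0 − k| / √29 = 6
|k| = 6√29.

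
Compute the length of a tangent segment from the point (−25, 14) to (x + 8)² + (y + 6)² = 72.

√617

With centre O = (−8, −6), |OP|² = 689 and r² = 72.
The tangent meets the radius at right angles, so tangent² = |PO|² − r² = 689 − 72 = 617.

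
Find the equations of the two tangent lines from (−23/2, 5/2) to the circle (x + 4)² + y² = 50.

7x + y = −78 and x − y = −14

Write the tangent as mx − y + (5/2 − m·(−23/2)) = 0 and set its distance from the centre to 5√2:
(15/2m − (−5/2))² = 50(m² + 1)
m² + 6m − 7 = 0, so m = −7 or m = 1.
Through (−23/2, 5/2) these give 7x + y = −78 and x − y = −14.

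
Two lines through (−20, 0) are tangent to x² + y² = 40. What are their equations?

x + 3y = −20 and x − 3y = −20

Write the tangent as mx − y + (0 − m·(−20)) = 0 and set its distance from the centre to 2√10:
[m·(20) − (0)]² = 40(m² + 1)
9m² − 1 = 0, so m = −1/3 or m = 1/3.
Through (−20, 0) these give x + 3y = −20 and x − 3y = −20.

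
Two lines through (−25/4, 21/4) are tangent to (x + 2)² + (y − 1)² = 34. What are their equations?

3x − 5y = −45 and 5x − 3y = −47

Write the tangent as mx − y + (21/4 − m·(−25/4)) = 0 and set its distance from the centre to √34:
(17/4m − (−17/4))² = 34(m² + 1)
15m² − 34m + 15 = 0, so m = 3/5 or m = 5/3.
With m = 3/5: 3x − 5y = −45. With m = 5/3: 5x − 3y = −47.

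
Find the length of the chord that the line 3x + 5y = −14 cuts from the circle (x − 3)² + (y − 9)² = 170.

Substitute y = (−14 − 3x)/5:
34x² + 204x − 544 = 0  ⟹  x² + 6x − 16 = 0
x = 2 or x = −8, giving (2, −4) and (−8, 2).
Chord length = distance between (2, −4) and (−8, 2) = √136 = 2√34.

2√34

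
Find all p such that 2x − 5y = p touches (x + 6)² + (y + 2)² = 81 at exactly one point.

p = −2 ± 9√29

For a tangent, require d(centre, line) = r = 9.
|2·(−6) − 5·(−2) − p| / √29 = 9
|p − (−2)| = 9√29.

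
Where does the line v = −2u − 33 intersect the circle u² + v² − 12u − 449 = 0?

Substitute v = −2u − 33:
5u² + 120u + 640 = 0  ⟹  u² + 24u + 128 = 0
u = −8 or u = −16, giving (−8, −17) and (−16, −1).

(−16, −1) and (−8, −17)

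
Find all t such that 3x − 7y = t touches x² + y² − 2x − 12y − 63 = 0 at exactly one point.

The line touches the circle iff its distance from (1, 6) is 10:
|3·1 − 7·6 − t| / √58 = 10
|t − (−39)| = 10√58.

t = −39 ± 10√58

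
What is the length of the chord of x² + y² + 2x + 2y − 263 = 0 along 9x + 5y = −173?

√106

Substitute y = (−173 − 9x)/5:
106x² + 3074x + 21624 = 0  ⟹  x² + 29x + 204 = 0
x = −12 or x = −17, giving (−12, −13) and (−17, −4).
|(−12, −13) − (−17, −4)| = √((5)² + (−9)²) = √106.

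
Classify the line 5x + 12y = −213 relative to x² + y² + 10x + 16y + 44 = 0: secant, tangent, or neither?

neither

Substituting the line into the circle gives 169x² + 2610x + 10809 = 0.
Discriminant = (2610)² − 4·169·(10809) = −494784 < 0.
No real roots: the line does not meet the circle.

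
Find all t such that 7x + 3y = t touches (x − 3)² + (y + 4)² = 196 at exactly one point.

For a tangent, require d(centre, line) = r = 14.
|7·3 + 3·(−4) − t| / √58 = 14
|t − (9)| = 14√58.

t = 9 ± 14√58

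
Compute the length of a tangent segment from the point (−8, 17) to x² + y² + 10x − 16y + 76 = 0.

The centre is (−5, 8) and r = √13. The square of the distance from P to the centre is 9 + 81 = 90.
By the tangent–radius right angle, tangent length = √(|PO|² − r²) = √77.

√77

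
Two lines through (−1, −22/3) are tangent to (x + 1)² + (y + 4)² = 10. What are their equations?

A line y − (−22/3) = m(x − (−1)) is tangent when its distance from (−1, −4) is √10:
[m·(0) − (10/3)]² = 10(m² + 1)
9m² − 1 = 0, so m = 1/3 or m = −1/3.
Through (−1, −22/3) these give x − 3y = 21 and x + 3y = −23.

x − 3y = 21 and x + 3y = −23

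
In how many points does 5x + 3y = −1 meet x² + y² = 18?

2

Substituting the line into the circle gives 34x² + 10x − 161 = 0.
Discriminant = (10)² − 4·34·(−161) = 21996 > 0.
Two real roots: the line is a secant.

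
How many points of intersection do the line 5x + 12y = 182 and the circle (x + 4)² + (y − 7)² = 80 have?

0

d² = (5·(−4) + 12·7 − (182))²/169 = 13924/169; r² = 80.
Since d² > r², the line lies outside the circle.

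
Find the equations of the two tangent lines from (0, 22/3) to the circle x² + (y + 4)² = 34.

A line y − (22/3) = m(x − (0)) is tangent when its distance from (0, −4) is √34:
(0m − (−34/3))² = 34(m² + 1)
9m² − 25 = 0, so m = −5/3 or m = 5/3.
With m = −5/3: 5x + 3y = 22. With m = 5/3: 5x − 3y = −22.

5x + 3y = 22 and 5x − 3y = −22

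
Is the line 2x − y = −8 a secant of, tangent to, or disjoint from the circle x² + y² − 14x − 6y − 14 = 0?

Substituting the line into the circle gives 5x² + 6x + 2 = 0.
Discriminant = (6)² − 4·5·(2) = −4 < 0.
No real roots: the line does not meet the circle.

disjoint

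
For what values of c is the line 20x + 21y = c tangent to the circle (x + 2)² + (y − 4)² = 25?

c = −101 or c = 189

Tangency holds when the distance from the centre (−2, 4) to the line equals the radius 5:
|20·(−2) + 21·4 − c| / √841 = 5
|c − (44)| = 5·29, so c = 189 or c = −101.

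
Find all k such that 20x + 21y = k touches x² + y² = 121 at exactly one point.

k = −319 or k = 319

Tangency holds when the distance from the centre (0, 0) to the line equals the radius 11:
|20·0 + 21·0 − k| / √841 = 11
|k| = 11·29, so k = 319 or k = −319.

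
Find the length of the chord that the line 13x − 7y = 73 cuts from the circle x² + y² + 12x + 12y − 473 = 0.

3√218

The distance from (−6, −6) to the line is 109/√218, and r² = 545.
Chord = 2√(r² − d²) = 2·√(981/2) = 3√218.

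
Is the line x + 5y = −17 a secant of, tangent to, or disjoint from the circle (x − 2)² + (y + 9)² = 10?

Substituting the line into the circle gives 26x² − 156x + 634 = 0.
Δ = 24336 − 65936 = −41600.
No real roots: the line does not meet the circle.

disjoint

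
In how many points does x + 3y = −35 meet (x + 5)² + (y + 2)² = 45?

Substituting the line into the circle gives 10x² + 148x + 661 = 0.
Discriminant = (148)² − 4·10·(661) = −4536 < 0.
No real roots: the line does not meet the circle.

0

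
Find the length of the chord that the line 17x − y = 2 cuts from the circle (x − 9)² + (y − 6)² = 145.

From the line, y = 17x − 2. Substituting:
290x² − 290x = 0  ⟹  x² − x = 0
x = 1 or x = 0, giving (1, 15) and (0, −2).
Chord length = distance between (1, 15) and (0, −2) = √290 = √290.

√290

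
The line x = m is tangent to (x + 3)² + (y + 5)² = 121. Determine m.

m = −14 or m = 8

The line touches the circle iff its distance from (−3, −5) is 11:
|1·(−3) + 0·(−5) − m| / √1 = 11
|m − (−3)| = 11, so m = 8 or m = −14.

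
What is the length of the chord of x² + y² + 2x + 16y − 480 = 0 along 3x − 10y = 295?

Express y = (−295 + 3x)/10 and substitute into the circle:
109x² − 1090x − 8175 = 0  ⟹  x² − 10x − 75 = 0
x = 15 or x = −5, giving (15, −25) and (−5, −31).
Chord length = distance between (15, −25) and (−5, −31) = √436 = 2√109.

2√109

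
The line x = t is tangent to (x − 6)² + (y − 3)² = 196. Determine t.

t = −8 or t = 20

The line touches the circle iff its distance from (6, 3) is 14:
|1·6 + 0·3 − t| / √1 = 14
|t − (6)| = 14, so t = 20 or t = −8.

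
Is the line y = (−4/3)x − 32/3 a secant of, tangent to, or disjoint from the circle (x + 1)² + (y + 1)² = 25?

Substituting the line into the circle gives 25x² + 250x + 625 = 0.
Discriminant = (250)² − 4·25·(625) = 0.
A repeated root: the line is tangent.

tangent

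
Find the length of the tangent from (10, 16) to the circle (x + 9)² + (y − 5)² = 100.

With centre O = (−9, 5), |OP|² = 482 and r² = 100.
The tangent meets the radius at right angles, so tangent² = |PO|² − r² = 482 − 100 = 382.

√382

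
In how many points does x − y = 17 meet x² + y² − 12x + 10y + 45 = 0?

Substituting the line into the circle gives 2x² − 36x + 164 = 0.
Discriminant = (−36)² − 4·2·(164) = −16 < 0.
No real roots: the line does not meet the circle.

0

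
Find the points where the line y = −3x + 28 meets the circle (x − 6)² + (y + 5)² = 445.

Express y = −3x + 28 and substitute into the circle:
10x² − 210x + 680 = 0  ⟹  x² − 21x + 68 = 0
x = 17 or x = 4, giving (17, −23) and (4, 16).

(4, 16) and (17, −23)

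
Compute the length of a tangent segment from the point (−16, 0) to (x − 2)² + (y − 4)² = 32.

With centre O = (2, 4), |OP|² = 340 and r² = 32.
Power of the point: PT² = |PO|² − r² = 308, so PT = 2√77.

2√77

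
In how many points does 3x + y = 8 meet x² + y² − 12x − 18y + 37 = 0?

2

d² = (3·6 + 1·9 − (8))²/10 = 361/10; r² = 80.
Since d² < r², the line cuts the circle twice.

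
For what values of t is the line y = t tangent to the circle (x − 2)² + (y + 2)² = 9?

Tangency holds when the distance from the centre (2, −2) to the line equals the radius 3:
|0·2 + 1·(−2) − t| / √1 = 3
|t − (−2)| = 3, so t = 1 or t = −5.

t = −5 or t = 1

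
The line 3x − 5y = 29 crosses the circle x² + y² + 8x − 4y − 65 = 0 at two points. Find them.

(−2, −7) and (3, −4)

Substitute y = (−29 + 3x)/5:
34x² − 34x − 204 = 0  ⟹  x² − x − 6 = 0
x = 3 or x = −2, giving (3, −4) and (−2, −7).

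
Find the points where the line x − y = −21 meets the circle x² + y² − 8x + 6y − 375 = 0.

Substitute y = x + 21:
2x² + 40x + 192 = 0  ⟹  x² + 20x + 96 = 0
x = −8 or x = −12, giving (−8, 13) and (−12, 9).

(−12, 9) and (−8, 13)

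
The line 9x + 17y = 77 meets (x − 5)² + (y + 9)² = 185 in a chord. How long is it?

From the line, y = (77 − 9x)/17. Substituting:
370x² − 7030x + 6660 = 0  ⟹  x² − 19x + 18 = 0
x = 18 or x = 1, giving (18, −5) and (1, 4).
Chord length = distance between (18, −5) and (1, 4) = √370 = √370.

√370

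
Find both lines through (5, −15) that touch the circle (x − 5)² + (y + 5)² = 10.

3x + y = 0 and 3x − y = 30

Let a tangent through (5, −15) have slope m. Its distance from (5, −5) must equal √10:
(0m − (10))² = 10(m² + 1)
m² − 9 = 0, so m = −3 or m = 3.
With m = −3: 3x + y = 0. With m = 3: 3x − y = 30.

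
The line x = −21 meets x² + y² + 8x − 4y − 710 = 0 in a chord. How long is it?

The line gives x = −21. Substituting into the circle:
y² − 4y − 437 = 0
y = 23 or y = −19, giving (−21, 23) and (−21, −19).
|(−21, 23) − (−21, −19)| = √((0)² + (42)²) = 42.

42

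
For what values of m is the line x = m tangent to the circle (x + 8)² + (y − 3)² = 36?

m = −14 or m = −2

For a tangent, require d(centre, line) = r = 6.
|1·(−8) + 0·3 − m| / √1 = 6
|m − (−8)| = 6, so m = −2 or m = −14.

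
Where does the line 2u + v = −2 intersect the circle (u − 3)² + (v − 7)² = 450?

Express v = −2u − 2 and substitute into the circle:
5u² + 30u − 360 = 0  ⟹  u² + 6u − 72 = 0
u = 6 or u = −12, giving (6, −14) and (−12, 22).

(−12, 22) and (6, −14)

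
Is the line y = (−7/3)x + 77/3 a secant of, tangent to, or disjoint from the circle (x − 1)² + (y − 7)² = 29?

disjoint

Substituting the line into the circle gives 58x² − 802x + 2884 = 0.
Discriminant = (−802)² − 4·58·(2884) = −25884 < 0.
No real roots: the line does not meet the circle.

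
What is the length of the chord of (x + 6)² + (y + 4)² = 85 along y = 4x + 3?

Centre (−6, −4), r² = 85. Perpendicular distance d from centre to line = |−17| / √17 = 17/√17.
Half the chord is √(r² − d²) = √(68), so the full chord is 4√17.

4√17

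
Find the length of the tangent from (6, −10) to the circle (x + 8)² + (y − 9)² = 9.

2√137

The centre is (−8, 9) and r = 3. The square of the distance from P to the centre is 196 + 361 = 557.
Power of the point: PT² = |PO|² − r² = 548, so PT = 2√137.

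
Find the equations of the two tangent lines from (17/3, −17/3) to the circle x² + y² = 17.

4x + y = 17 and x + 4y = −17

A line y − (−17/3) = m(x − (17/3)) is tangent when its distance from (0, 0) is √17:
[m·(−17/3) − (17/3)]² = 17(m² + 1)
4m² + 17m + 4 = 0, so m = −4 or m = −1/4.
With m = −4: 4x + y = 17. With m = −1/4: x + 4y = −17.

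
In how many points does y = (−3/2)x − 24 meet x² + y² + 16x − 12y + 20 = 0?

Substituting the line into the circle gives 13x² + 424x + 3536 = 0.
Δ = 179776 − 183872 = −4096.
No real roots: the line does not meet the circle.

0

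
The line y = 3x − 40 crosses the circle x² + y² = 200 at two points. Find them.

Express y = 3x − 40 and substitute into the circle:
10x² − 240x + 1400 = 0  ⟹  x² − 24x + 140 = 0
x = 14 or x = 10, giving (14, 2) and (10, −10).

(10, −10) and (14, 2)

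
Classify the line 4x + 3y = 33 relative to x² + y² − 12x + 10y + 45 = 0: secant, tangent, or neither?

Centre (6, −5), r² = 16. Distance² from centre to line = (−24)²/25 = 576/25.
Since d² > r², the line lies outside the circle.

neither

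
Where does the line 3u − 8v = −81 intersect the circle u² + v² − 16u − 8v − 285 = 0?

Substitute v = (81 + 3u)/8:
73u² − 730u − 16863 = 0  ⟹  u² − 10u − 231 = 0
u = 21 or u = −11, giving (21, 18) and (−11, 6).

(−11, 6) and (21, 18)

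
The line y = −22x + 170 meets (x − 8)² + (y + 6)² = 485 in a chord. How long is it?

Centre (8, −6), r² = 485. Perpendicular distance d from centre to line = |0| / √485 = 0/√485.
Chord = 2√(r² − d²) = 2·√(485) = 2√485.

2√485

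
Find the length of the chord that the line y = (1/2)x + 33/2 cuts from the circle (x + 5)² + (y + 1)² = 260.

Centre (−5, −1), r² = 260. Perpendicular distance d from centre to line = |30| / √5 = 30/√5.
Chord = 2√(r² − d²) = 2·√(80) = 8√5.

8√5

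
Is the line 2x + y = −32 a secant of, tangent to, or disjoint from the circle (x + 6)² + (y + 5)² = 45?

tangent

Substituting the line into the circle gives 5x² + 120x + 720 = 0.
Δ = 14400 − 14400 = 0.
A repeated root: the line is tangent.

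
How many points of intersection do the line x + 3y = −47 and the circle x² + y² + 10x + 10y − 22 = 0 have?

Substituting the line into the circle gives 10x² + 154x + 601 = 0.
Δ = 23716 − 24040 = −324.
No real roots: the line does not meet the circle.

0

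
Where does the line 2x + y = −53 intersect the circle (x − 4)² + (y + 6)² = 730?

Express y = −2x − 53 and substitute into the circle:
5x² + 180x + 1495 = 0  ⟹  x² + 36x + 299 = 0
x = −13 or x = −23, giving (−13, −27) and (−23, −7).

(−23, −7) and (−13, −27)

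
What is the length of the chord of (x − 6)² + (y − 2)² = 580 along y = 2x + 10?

20√5

The distance from (6, 2) to the line is 20/√5, and r² = 580.
Half the chord is √(r² − d²) = √(500), so the full chord is 20√5.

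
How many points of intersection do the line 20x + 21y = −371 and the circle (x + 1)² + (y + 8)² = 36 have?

Centre (−1, −8), r² = 36. Distance² from centre to line = (183)²/841 = 33489/841.
Since d² > r², the line lies outside the circle.

0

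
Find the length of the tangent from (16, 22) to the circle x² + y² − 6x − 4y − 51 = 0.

√505

With centre O = (3, 2), |OP|² = 569 and r² = 64.
By the tangent–radius right angle, tangent length = √(|PO|² − r²) = √505.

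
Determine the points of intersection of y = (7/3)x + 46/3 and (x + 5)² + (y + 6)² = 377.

(−16, −22) and (−1, 13)

From the line, y = (46 + 7x)/3. Substituting:
58x² + 986x + 928 = 0  ⟹  x² + 17x + 16 = 0
x = −1 or x = −16, giving (−1, 13) and (−16, −22).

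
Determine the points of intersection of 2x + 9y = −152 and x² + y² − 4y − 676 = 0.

Express y = (−152 − 2x)/9 and substitute into the circle:
85x² + 680x − 26180 = 0  ⟹  x² + 8x − 308 = 0
x = 14 or x = −22, giving (14, −20) and (−22, −12).

(−22, −12) and (14, −20)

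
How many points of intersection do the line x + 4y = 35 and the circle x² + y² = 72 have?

Centre (0, 0), r² = 72. Distance² from centre to line = (−35)²/17 = 1225/17.
Since d² > r², the line lies outside the circle.

0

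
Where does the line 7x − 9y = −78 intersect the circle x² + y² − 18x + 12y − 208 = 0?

(−6, 4) and (3, 11)

From the line, y = (78 + 7x)/9. Substituting:
130x² + 390x − 2340 = 0  ⟹  x² + 3x − 18 = 0
x = 3 or x = −6, giving (3, 11) and (−6, 4).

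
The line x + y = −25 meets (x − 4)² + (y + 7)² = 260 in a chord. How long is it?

Centre (4, −7), r² = 260. Perpendicular distance d from centre to line = |22| / √2 = 22/√2.
Chord = 2√(r² − d²) = 2·√(18) = 6√2.

6√2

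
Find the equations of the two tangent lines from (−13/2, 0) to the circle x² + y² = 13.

A line y − (0) = m(x − (−13/2)) is tangent when its distance from (0, 0) is √13:
(13/2m − (0))² = 13(m² + 1)
9m² − 4 = 0, so m = 2/3 or m = −2/3.
Through (−13/2, 0) these give 2x − 3y = −13 and 2x + 3y = −13.

2x − 3y = −13 and 2x + 3y = −13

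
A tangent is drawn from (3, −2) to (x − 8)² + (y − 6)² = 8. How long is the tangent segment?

9

With centre O = (8, 6), |OP|² = 89 and r² = 8.
The tangent meets the radius at right angles, so tangent² = |PO|² − r² = 89 − 8 = 81.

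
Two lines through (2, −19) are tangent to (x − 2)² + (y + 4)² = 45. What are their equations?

A line y − (−19) = m(x − (2)) is tangent when its distance from (2, −4) is 3√5:
(0m − (15))² = 45(m² + 1)
m² − 4 = 0, so m = −2 or m = 2.
Through (2, −19) these give 2x + y = −15 and 2x − y = 23.

2x + y = −15 and 2x − y = 23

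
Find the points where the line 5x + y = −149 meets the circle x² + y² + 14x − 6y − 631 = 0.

Express y = −5x − 149 and substitute into the circle:
26x² + 1534x + 22464 = 0  ⟹  x² + 59x + 864 = 0
x = −27 or x = −32, giving (−27, −14) and (−32, 11).

(−32, 11) and (−27, −14)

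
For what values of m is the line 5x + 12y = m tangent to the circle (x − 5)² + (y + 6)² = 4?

m = −73 or m = −21

The line touches the circle iff its distance from (5, −6) is 2:
|5·5 + 12·(−6) − m| / √169 = 2
|m − (−47)| = 2·13, so m = −21 or m = −73.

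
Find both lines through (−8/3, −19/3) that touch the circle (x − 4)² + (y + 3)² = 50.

7x + y = −25 and x + y = −9

A line y − (−19/3) = m(x − (−8/3)) is tangent when its distance from (4, −3) is 5√2:
[m·(20/3) − (10/3)]² = 50(m² + 1)
m² + 8m + 7 = 0, so m = −7 or m = −1.
With m = −7: 7x + y = −25. With m = −1: x + y = −9.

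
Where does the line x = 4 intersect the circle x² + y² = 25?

(4, −3) and (4, 3)

The line gives x = 4. Substituting into the circle:
y² − 9 = 0
y = 3 or y = −3, giving (4, 3) and (4, −3).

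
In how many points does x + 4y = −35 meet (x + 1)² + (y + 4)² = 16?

d² = (1·(−1) + 4·(−4) − (−35))²/17 = 324/17; r² = 16.
Since d² > r², the line lies outside the circle.

0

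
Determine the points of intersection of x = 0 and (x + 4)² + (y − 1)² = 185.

(0, −12) and (0, 14)

The line gives x = 0. Substituting into the circle:
y² − 2y − 168 = 0
y = 14 or y = −12, giving (0, 14) and (0, −12).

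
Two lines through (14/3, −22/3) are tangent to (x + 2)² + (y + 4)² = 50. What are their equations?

Write the tangent as mx − y + (−22/3 − m·(14/3)) = 0 and set its distance from the centre to 5√2:
[m·(−20/3) − (10/3)]² = 50(m² + 1)
m² − 8m + 7 = 0, so m = 1 or m = 7.
With m = 1: x − y = 12. With m = 7: 7x − y = 40.

x − y = 12 and 7x − y = 40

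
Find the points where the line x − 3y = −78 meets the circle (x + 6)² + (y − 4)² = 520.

(−24, 18) and (0, 26)

Substitute y = (78 + x)/3:
10x² + 240x = 0  ⟹  x² + 24x = 0
x = 0 or x = −24, giving (0, 26) and (−24, 18).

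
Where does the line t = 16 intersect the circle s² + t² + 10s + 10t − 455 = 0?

(−13, 16) and (3, 16)

Express t = 16 and substitute into the circle:
s² + 10s − 39 = 0
s = 3 or s = −13, giving (3, 16) and (−13, 16).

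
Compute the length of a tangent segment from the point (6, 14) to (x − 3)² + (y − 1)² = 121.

Centre (3, 1), r² = 121. |PO|² = (3)² + (13)² = 178.
By the tangent–radius right angle, tangent length = √(|PO|² − r²) = √57.

√57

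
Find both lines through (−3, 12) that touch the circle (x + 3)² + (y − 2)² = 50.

x + y = 9 and x − y = −15

A line y − (12) = m(x − (−3)) is tangent when its distance from (−3, 2) is 5√2:
(0m − (−10))² = 50(m² + 1)
m² − 1 = 0, so m = −1 or m = 1.
With m = −1: x + y = 9. With m = 1: x − y = −15.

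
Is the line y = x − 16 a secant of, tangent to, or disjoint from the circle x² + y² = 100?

disjoint

Centre (0, 0), r² = 100. Distance² from centre to line = (−16)²/2 = 128.
Since d² > r², the line lies outside the circle.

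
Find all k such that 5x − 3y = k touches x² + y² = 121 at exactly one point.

The line touches the circle iff its distance from (0, 0) is 11:
|5·0 − 3·0 − k| / √34 = 11
|k| = 11√34.

k = ±11√34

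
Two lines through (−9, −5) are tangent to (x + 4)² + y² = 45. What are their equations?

Write the tangent as mx − y + (−5 − m·(−9)) = 0 and set its distance from the centre to 3√5:
(5m − (5))² = 45(m² + 1)
2m² + 5m + 2 = 0, so m = −1/2 or m = −2.
With m = −1/2: x + 2y = −19. With m = −2: 2x + y = −23.

x + 2y = −19 and 2x + y = −23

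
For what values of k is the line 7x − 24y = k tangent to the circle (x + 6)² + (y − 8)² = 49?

k = −409 or k = −59

The line touches the circle iff its distance from (−6, 8) is 7:
|7·(−6) − 24·8 − k| / √625 = 7
|k − (−234)| = 7·25, so k = −59 or k = −409.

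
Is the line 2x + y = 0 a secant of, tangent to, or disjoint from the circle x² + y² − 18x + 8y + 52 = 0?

Centre (9, −4), r² = 45. Distance² from centre to line = (14)²/5 = 196/5.
Since d² < r², the line cuts the circle twice.

secant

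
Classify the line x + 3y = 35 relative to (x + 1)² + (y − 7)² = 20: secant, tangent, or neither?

neither

Substituting the line into the circle gives 10x² − 10x + 25 = 0.
Discriminant = (−10)² − 4·10·(25) = −900 < 0.
No real roots: the line does not meet the circle.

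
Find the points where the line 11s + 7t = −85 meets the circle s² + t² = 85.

(−9, 2) and (−2, −9)

From the line, t = (−85 − 11s)/7. Substituting:
170s² + 1870s + 3060 = 0  ⟹  s² + 11s + 18 = 0
s = −2 or s = −9, giving (−2, −9) and (−9, 2).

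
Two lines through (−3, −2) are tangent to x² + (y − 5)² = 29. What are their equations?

Let a tangent through (−3, −2) have slope m. Its distance from (0, 5) must equal √29:
[m·(3) − (7)]² = 29(m² + 1)
10m² + 21m − 10 = 0, so m = −5/2 or m = 2/5.
Through (−3, −2) these give 5x + 2y = −19 and 2x − 5y = 4.

5x + 2y = −19 and 2x − 5y = 4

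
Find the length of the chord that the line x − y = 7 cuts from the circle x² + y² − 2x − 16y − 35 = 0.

From the line, y = x − 7. Substituting:
2x² − 32x + 126 = 0  ⟹  x² − 16x + 63 = 0
x = 9 or x = 7, giving (9, 2) and (7, 0).
|(9, 2) − (7, 0)| = √((2)² + (2)²) = 2√2.

2√2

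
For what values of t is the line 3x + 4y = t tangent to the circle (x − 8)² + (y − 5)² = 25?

For a tangent, require d(centre, line) = r = 5.
|3·8 + 4·5 − t| / √25 = 5
|t − (44)| = 5·5, so t = 69 or t = 19.

t = 19 or t = 69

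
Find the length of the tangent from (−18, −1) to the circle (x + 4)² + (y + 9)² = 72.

2√47

Centre (−4, −9), r² = 72. |PO|² = (−14)² + (8)² = 260.
The tangent meets the radius at right angles, so tangent² = |PO|² − r² = 260 − 72 = 188.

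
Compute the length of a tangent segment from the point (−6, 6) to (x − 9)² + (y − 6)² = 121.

2√26

Centre (9, 6), r² = 121. |PO|² = (−15)² + (0)² = 225.
By the tangent–radius right angle, tangent length = √(|PO|² − r²) = √104 = 2√26.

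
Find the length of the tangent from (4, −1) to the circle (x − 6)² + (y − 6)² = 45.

The centre is (6, 6) and r = 3√5. The square of the distance from P to the centre is 4 + 49 = 53.
Power of the point: PT² = |PO|² − r² = 8, so PT = 2√2.

2√2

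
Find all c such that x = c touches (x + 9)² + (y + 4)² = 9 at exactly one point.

c = −12 or c = −6

The line touches the circle iff its distance from (−9, −4) is 3:
|1·(−9) + 0·(−4) − c| / √1 = 3
|c − (−9)| = 3, so c = −6 or c = −12.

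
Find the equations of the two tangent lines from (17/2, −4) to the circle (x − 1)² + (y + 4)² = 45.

2x + y = 13 and 2x − y = 21

Let a tangent through (17/2, −4) have slope m. Its distance from (1, −4) must equal 3√5:
(−15/2m − (0))² = 45(m² + 1)
m² − 4 = 0, so m = −2 or m = 2.
Through (17/2, −4) these give 2x + y = 13 and 2x − y = 21.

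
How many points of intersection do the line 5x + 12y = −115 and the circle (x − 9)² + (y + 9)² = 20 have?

2

d² = (5·9 + 12·(−9) − (−115))²/169 = 16; r² = 20.
Since d² < r², the line cuts the circle twice.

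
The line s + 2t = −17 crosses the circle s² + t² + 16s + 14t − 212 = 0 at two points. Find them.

Express t = (−17 − s)/2 and substitute into the circle:
5s² + 70s − 1035 = 0  ⟹  s² + 14s − 207 = 0
s = 9 or s = −23, giving (9, −13) and (−23, 3).

(−23, 3) and (9, −13)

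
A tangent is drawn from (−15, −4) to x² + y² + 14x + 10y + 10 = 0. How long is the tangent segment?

1

Centre (−7, −5), r² = 64. |PO|² = (−8)² + (1)² = 65.
The tangent meets the radius at right angles, so tangent² = |PO|² − r² = 65 − 64 = 1.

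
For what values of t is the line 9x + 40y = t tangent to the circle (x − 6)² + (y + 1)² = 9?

The line touches the circle iff its distance from (6, −1) is 3:
|9·6 + 40·(−1) − t| / √1681 = 3
|t − (14)| = 3·41, so t = 137 or t = −109.

t = −109 or t = 137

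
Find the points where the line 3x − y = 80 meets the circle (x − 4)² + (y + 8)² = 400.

(20, −20) and (24, −8)

Substitute y = 3x − 80:
10x² − 440x + 4800 = 0  ⟹  x² − 44x + 480 = 0
x = 24 or x = 20, giving (24, −8) and (20, −20).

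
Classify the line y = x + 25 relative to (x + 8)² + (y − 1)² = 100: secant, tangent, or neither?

d² = (1·(−8) − 1·1 − (−25))²/2 = 128; r² = 100.
Since d² > r², the line lies outside the circle.

neither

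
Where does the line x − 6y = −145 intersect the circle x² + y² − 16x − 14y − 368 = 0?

(−7, 23) and (17, 27)

Substitute y = (145 + x)/6:
37x² − 370x − 4403 = 0  ⟹  x² − 10x − 119 = 0
x = 17 or x = −7, giving (17, 27) and (−7, 23).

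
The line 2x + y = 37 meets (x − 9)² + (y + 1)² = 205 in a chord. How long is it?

The distance from (9, −1) to the line is 20/√5, and r² = 205.
Half the chord is √(r² − d²) = √(125), so the full chord is 10√5.

10√5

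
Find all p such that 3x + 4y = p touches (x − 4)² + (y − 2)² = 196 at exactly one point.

Tangency holds when the distance from the centre (4, 2) to the line equals the radius 14:
|3·4 + 4·2 − p| / √25 = 14
|p − (20)| = 14·5, so p = 90 or p = −50.

p = −50 or p = 90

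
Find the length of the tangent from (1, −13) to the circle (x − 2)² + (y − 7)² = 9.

The centre is (2, 7) and r = 3. The square of the distance from P to the centre is 1 + 400 = 401.
The tangent meets the radius at right angles, so tangent² = |PO|² − r² = 401 − 9 = 392.

14√2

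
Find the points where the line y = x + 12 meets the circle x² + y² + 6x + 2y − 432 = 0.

Substitute y = x + 12:
2x² + 32x − 264 = 0  ⟹  x² + 16x − 132 = 0
x = 6 or x = −22, giving (6, 18) and (−22, −10).

(−22, −10) and (6, 18)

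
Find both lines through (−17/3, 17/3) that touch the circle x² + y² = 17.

A line y − (17/3) = m(x − (−17/3)) is tangent when its distance from (0, 0) is √17:
[m·(17/3) − (−17/3)]² = 17(m² + 1)
4m² + 17m + 4 = 0, so m = −1/4 or m = −4.
Through (−17/3, 17/3) these give x + 4y = 17 and 4x + y = −17.

x + 4y = 17 and 4x + y = −17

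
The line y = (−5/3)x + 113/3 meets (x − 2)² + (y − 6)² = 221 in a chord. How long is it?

Substitute y = (113 − 5x)/3:
34x² − 986x + 7072 = 0  ⟹  x² − 29x + 208 = 0
x = 16 or x = 13, giving (16, 11) and (13, 16).
Chord length = distance between (16, 11) and (13, 16) = √34 = √34.

√34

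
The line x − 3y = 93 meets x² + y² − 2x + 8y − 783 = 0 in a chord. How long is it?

8√10

Substitute y = (−93 + x)/3:
10x² − 180x − 630 = 0  ⟹  x² − 18x − 63 = 0
x = 21 or x = −3, giving (21, −24) and (−3, −32).
|(21, −24) − (−3, −32)| = √((24)² + (8)²) = 8√10.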